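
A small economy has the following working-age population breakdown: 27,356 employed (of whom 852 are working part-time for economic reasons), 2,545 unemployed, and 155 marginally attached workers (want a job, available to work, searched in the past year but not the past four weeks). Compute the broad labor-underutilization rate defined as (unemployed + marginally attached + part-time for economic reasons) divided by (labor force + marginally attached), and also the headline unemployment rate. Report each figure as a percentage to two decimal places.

Labor force = 27,356 + 2,545 = 29,901.
Numerator = 2,545 + 155 + 852 = 3,552.
Denominator = 29,901 + 155 = 30,056.
Broad rate = 3,552 / 30,056 = 11.82%.
Headline unemployment rate = 2,545 / 29,901 = 8.51%.

Broad underutilization rate ≈ 11.82%; headline unemployment rate ≈ 8.51%.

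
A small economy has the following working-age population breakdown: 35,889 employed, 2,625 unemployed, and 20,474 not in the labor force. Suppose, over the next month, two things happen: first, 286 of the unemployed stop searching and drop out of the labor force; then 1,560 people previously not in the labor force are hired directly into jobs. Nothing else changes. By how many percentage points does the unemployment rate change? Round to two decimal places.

Initially, labor force = 35,889 + 2,625 = 38,514, so u = 2,625/38,514 = 6.82%.
After the first change, unemployed and labor force both fall by 286 → E = 35,889, U = 2,339, labor force = 38,228.
After the second change, employed and labor force both rise by 1,560; unemployed unchanged → E = 37,449, U = 2,339, labor force = 39,788.
New unemployment rate = 2,339 / 39,788 = 5.88%.
Change = 5.88% − 6.82% = −0.94 percentage points.

The unemployment rate changes by −0.94 percentage points.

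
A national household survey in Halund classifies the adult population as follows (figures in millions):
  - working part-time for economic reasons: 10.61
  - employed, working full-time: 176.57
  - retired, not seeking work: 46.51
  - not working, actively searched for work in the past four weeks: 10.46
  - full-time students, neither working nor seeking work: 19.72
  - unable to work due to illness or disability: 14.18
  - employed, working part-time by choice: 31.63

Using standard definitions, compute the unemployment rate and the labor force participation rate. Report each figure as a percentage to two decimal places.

Unemployment rate ≈ 4.56%; labor force participation rate ≈ 74.03%.

Employed = 10.61 + 176.57 + 31.63 = 218.81 million (anyone who worked, including part-time for economic reasons, counts as employed).
Unemployed = 10.46 million.
Labor force = 218.81 + 10.46 = 229.27 million.
Not in labor force = 46.51 + 19.72 + 14.18 = 80.41 million (those not working and not actively searching are outside the labor force).
Civilian working-age population = 229.27 + 80.41 = 309.68 million.
Unemployment rate = 10.46 / 229.27 = 4.56%.
Labor force participation rate = 229.27 / 309.68 = 74.03%.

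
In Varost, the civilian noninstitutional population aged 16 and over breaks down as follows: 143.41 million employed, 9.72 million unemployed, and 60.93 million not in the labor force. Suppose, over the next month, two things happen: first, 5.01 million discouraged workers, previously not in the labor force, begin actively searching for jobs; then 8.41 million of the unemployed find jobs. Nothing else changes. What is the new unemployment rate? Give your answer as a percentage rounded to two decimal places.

Initially, labor force = 143.41 + 9.72 = 153.13 million, so u = 9.72/153.13 = 6.35%.
After the first change, unemployed and labor force both rise by 5.01 → E = 143.41, U = 14.73, labor force = 158.14 million.
After the second change, unemployed falls and employed rises by 8.41; labor force unchanged → E = 151.82, U = 6.32, labor force = 158.14 million.
New unemployment rate = 6.32 / 158.14 = 4.00%.

New unemployment rate ≈ 4.00%.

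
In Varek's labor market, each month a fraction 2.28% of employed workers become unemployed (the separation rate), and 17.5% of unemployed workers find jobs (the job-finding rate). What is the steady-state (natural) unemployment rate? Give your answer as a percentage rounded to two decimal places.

Steady-state unemployment rate ≈ 11.53%.

At steady state the flows balance: s·E = f·U, so U/(E+U) = s/(s+f).
u* = 2.28 / (2.28 + 17.5) = 2.28 / 19.78 = 11.53%.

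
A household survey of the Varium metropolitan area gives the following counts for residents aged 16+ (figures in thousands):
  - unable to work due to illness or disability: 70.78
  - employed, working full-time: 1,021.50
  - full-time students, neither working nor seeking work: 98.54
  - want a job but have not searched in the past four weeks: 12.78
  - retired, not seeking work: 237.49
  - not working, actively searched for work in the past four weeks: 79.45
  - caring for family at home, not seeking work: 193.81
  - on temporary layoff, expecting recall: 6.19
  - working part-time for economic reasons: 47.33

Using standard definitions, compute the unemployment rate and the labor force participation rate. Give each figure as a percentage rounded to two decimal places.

Employed = 1,021.50 + 47.33 = 1,068.83 thousand (anyone who worked, including part-time for economic reasons, counts as employed).
Unemployed = 79.45 + 6.19 = 85.64 thousand (jobless and actively searching, or on temporary layoff).
Labor force = 1,068.83 + 85.64 = 1,154.47 thousand.
Not in labor force = 70.78 + 98.54 + 12.78 + 237.49 + 193.81 = 613.40 thousand (those not working and not actively searching are outside the labor force — including those who want a job but have given up searching).
Civilian working-age population = 1,154.47 + 613.40 = 1,767.87 thousand.
Unemployment rate = 85.64 / 1,154.47 = 7.42%.
Labor force participation rate = 1,154.47 / 1,767.87 = 65.30%.

Unemployment rate ≈ 7.42%; labor force participation rate ≈ 65.30%.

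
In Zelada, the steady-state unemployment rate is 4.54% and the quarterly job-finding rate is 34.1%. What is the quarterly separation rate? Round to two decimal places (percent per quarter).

From u* = s/(s+f): s = u·f/(1−u).
s = 0.0454 × 34.1 / (1 − 0.0454) = 1.5481 / 0.9546 ≈ 1.62% per quarter.

Separation rate ≈ 1.62% per quarter.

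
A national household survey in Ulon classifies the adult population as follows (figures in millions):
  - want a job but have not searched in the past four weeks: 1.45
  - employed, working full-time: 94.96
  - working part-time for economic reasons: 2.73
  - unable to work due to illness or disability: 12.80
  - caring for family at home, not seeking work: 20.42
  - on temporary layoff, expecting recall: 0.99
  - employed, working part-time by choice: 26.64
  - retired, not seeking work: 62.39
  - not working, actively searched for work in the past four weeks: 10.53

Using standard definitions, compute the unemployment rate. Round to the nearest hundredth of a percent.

Unemployment rate ≈ 8.48%.

Employed = 94.96 + 2.73 + 26.64 = 124.33 million (anyone who worked, including part-time for economic reasons, counts as employed).
Unemployed = 0.99 + 10.53 = 11.52 million (jobless and actively searching, or on temporary layoff).
Labor force = 124.33 + 11.52 = 135.85 million.
Unemployment rate = 11.52 / 135.85 = 8.48%.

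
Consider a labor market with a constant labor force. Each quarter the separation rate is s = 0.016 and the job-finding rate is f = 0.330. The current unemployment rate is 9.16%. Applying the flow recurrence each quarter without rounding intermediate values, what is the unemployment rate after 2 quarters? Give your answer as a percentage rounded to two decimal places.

Unemployment rate after two quarters ≈ 6.56%.

With a fixed labor force, u_{t+1} = u_t + s·(1−u_t) − f·u_t = u_t·(1−s−f) + s.
Here 1−s−f = 0.654 and s = 0.016.
u_1 = 0.091600 × 0.654 + 0.016 = 0.075906.
u_2 = 0.075906 × 0.654 + 0.016 = 0.065643.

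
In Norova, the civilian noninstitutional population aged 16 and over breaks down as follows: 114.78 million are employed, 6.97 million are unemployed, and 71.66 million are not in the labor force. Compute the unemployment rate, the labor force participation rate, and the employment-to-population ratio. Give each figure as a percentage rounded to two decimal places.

Unemployment rate ≈ 5.72%; labor force participation rate ≈ 62.95%; employment-population ratio ≈ 59.35%.

Labor force = employed + unemployed = 114.78 + 6.97 = 121.75 million.
Working-age population = 121.75 + 71.66 = 193.41 million.
Unemployment rate = 6.97 / 121.75 = 5.72%.
Labor force participation rate = 121.75 / 193.41 = 62.95%.
Employment-population ratio = 114.78 / 193.41 = 59.35%.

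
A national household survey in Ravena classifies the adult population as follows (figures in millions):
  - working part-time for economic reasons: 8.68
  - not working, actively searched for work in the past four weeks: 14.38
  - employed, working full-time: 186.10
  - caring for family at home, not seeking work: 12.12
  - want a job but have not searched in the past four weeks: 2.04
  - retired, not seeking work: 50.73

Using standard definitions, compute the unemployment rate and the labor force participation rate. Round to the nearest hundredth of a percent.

Unemployment rate ≈ 6.88%; labor force participation rate ≈ 76.32%.

Employed = 8.68 + 186.10 = 194.78 million (anyone who worked, including part-time for economic reasons, counts as employed).
Unemployed = 14.38 million.
Labor force = 194.78 + 14.38 = 209.16 million.
Not in labor force = 12.12 + 2.04 + 50.73 = 64.89 million (those not working and not actively searching are outside the labor force — including those who want a job but have given up searching).
Civilian working-age population = 209.16 + 64.89 = 274.05 million.
Unemployment rate = 14.38 / 209.16 = 6.88%.
Labor force participation rate = 209.16 / 274.05 = 76.32%.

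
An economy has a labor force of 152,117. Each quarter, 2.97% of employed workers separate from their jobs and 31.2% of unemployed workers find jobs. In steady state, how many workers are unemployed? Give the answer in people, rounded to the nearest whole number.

Steady-state unemployment rate u* = s/(s+f) = 2.97/(2.97+31.2) = 0.086918.
Unemployed = u* × labor force = 0.086918 × 152,117 ≈ 13,222.

About 13,222 are unemployed in steady state.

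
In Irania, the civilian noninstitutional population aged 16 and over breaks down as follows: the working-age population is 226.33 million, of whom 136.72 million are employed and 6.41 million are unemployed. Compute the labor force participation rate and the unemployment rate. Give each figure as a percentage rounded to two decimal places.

Labor force participation rate ≈ 63.24%; unemployment rate ≈ 4.48%.

Labor force = employed + unemployed = 136.72 + 6.41 = 143.13 million.
Unemployment rate = 6.41 / 143.13 = 4.48%.
Labor force participation rate = 143.13 / 226.33 = 63.24%.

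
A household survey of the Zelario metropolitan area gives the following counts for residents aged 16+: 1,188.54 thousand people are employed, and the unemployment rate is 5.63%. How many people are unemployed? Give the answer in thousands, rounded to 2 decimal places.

About 70.91 thousand are unemployed.

Let U be the number unemployed. The labor force is E + U, and U/(E+U) = 0.0563.
So U = 0.0563 × 1,188.54 / (1 − 0.0563) = 66.9148 / 0.9437 ≈ 70.91 thousand.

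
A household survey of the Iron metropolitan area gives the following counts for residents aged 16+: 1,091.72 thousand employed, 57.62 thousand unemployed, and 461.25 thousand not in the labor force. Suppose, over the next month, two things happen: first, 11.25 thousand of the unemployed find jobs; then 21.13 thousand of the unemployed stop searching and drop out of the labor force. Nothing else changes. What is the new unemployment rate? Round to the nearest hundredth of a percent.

New unemployment rate ≈ 2.24%.

Initially, labor force = 1,091.72 + 57.62 = 1,149.34 thousand, so u = 57.62/1,149.34 = 5.01%.
After the first change, unemployed falls and employed rises by 11.25; labor force unchanged → E = 1,102.97, U = 46.37, labor force = 1,149.34 thousand.
After the second change, unemployed and labor force both fall by 21.13 → E = 1,102.97, U = 25.24, labor force = 1,128.21 thousand.
New unemployment rate = 25.24 / 1,128.21 = 2.24%.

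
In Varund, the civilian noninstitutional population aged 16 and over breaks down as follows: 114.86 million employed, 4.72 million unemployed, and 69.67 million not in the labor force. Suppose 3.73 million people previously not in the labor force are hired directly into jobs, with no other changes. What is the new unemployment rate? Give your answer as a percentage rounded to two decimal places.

Initially, labor force = 114.86 + 4.72 = 119.58 million, so u = 4.72/119.58 = 3.95%.
After the change, employed and labor force both rise by 3.73; unemployed unchanged → E = 118.59, U = 4.72, labor force = 123.31 million.
New unemployment rate = 4.72 / 123.31 = 3.83%.

New unemployment rate ≈ 3.83%.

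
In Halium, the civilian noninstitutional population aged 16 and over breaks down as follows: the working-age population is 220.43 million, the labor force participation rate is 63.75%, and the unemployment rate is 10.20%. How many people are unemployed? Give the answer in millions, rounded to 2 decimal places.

About 14.33 million are unemployed.

Labor force = 0.6375 × 220.43 = 140.52 million.
Unemployed = 0.1020 × 140.52 ≈ 14.33 million.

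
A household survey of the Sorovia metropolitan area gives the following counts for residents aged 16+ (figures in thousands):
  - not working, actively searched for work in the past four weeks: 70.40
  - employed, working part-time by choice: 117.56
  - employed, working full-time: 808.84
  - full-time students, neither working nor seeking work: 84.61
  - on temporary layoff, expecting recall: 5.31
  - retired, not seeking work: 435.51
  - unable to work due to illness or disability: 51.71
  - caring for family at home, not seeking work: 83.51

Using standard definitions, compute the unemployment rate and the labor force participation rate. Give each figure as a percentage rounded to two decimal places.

Unemployment rate ≈ 7.56%; labor force participation rate ≈ 60.46%.

Employed = 117.56 + 808.84 = 926.40 thousand.
Unemployed = 70.40 + 5.31 = 75.71 thousand (jobless and actively searching, or on temporary layoff).
Labor force = 926.40 + 75.71 = 1,002.11 thousand.
Not in labor force = 84.61 + 435.51 + 51.71 + 83.51 = 655.34 thousand (those not working and not actively searching are outside the labor force).
Civilian working-age population = 1,002.11 + 655.34 = 1,657.45 thousand.
Unemployment rate = 75.71 / 1,002.11 = 7.56%.
Labor force participation rate = 1,002.11 / 1,657.45 = 60.46%.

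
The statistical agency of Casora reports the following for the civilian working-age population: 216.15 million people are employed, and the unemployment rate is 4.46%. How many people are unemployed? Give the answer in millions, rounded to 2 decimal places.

Let U be the number unemployed. The labor force is E + U, and U/(E+U) = 0.0446.
So U = 0.0446 × 216.15 / (1 − 0.0446) = 9.6403 / 0.9554 ≈ 10.09 million.

About 10.09 million are unemployed.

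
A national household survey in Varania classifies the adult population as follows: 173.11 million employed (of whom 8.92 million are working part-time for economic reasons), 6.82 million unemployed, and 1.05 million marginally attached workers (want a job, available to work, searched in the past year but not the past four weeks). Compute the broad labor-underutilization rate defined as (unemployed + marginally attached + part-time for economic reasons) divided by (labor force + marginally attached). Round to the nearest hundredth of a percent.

Labor force = 173.11 + 6.82 = 179.93 million.
Numerator = 6.82 + 1.05 + 8.92 = 16.79 million.
Denominator = 179.93 + 1.05 = 180.98 million.
Broad rate = 16.79 / 180.98 = 9.28%.

Broad underutilization rate ≈ 9.28%.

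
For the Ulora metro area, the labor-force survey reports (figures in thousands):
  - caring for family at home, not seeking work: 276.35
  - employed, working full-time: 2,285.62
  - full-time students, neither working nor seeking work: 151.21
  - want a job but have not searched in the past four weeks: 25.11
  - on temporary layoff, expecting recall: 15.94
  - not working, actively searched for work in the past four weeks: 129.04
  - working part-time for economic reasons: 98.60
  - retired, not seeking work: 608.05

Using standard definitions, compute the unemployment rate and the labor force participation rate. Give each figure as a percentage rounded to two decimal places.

Employed = 2,285.62 + 98.60 = 2,384.22 thousand (anyone who worked, including part-time for economic reasons, counts as employed).
Unemployed = 15.94 + 129.04 = 144.98 thousand (jobless and actively searching, or on temporary layoff).
Labor force = 2,384.22 + 144.98 = 2,529.20 thousand.
Not in labor force = 276.35 + 151.21 + 25.11 + 608.05 = 1,060.72 thousand (those not working and not actively searching are outside the labor force — including those who want a job but have given up searching).
Civilian working-age population = 2,529.20 + 1,060.72 = 3,589.92 thousand.
Unemployment rate = 144.98 / 2,529.20 = 5.73%.
Labor force participation rate = 2,529.20 / 3,589.92 = 70.45%.

Unemployment rate ≈ 5.73%; labor force participation rate ≈ 70.45%.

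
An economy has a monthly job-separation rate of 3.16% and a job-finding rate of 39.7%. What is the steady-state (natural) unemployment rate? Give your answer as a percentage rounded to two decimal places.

Steady-state unemployment rate ≈ 7.37%.

At steady state the flows balance: s·E = f·U, so U/(E+U) = s/(s+f).
u* = 3.16 / (3.16 + 39.7) = 3.16 / 42.86 = 7.37%.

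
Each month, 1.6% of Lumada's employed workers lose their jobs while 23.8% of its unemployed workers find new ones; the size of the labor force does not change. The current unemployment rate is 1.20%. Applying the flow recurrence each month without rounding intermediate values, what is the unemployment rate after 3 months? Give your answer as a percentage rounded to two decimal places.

Unemployment rate after three months ≈ 4.18%.

With a fixed labor force, u_{t+1} = u_t + s·(1−u_t) − f·u_t = u_t·(1−s−f) + s.
Here 1−s−f = 0.746 and s = 0.016.
u_1 = 0.012000 × 0.746 + 0.016 = 0.024952.
u_2 = 0.024952 × 0.746 + 0.016 = 0.034614.
u_3 = 0.034614 × 0.746 + 0.016 = 0.041822.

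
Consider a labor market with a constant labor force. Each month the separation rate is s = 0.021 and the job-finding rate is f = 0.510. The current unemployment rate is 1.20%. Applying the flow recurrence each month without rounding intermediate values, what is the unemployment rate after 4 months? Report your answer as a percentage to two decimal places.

With a fixed labor force, u_{t+1} = u_t + s·(1−u_t) − f·u_t = u_t·(1−s−f) + s.
Here 1−s−f = 0.469 and s = 0.021.
u_1 = 0.012000 × 0.469 + 0.021 = 0.026628.
u_2 = 0.026628 × 0.469 + 0.021 = 0.033489.
u_3 = 0.033489 × 0.469 + 0.021 = 0.036706.
u_4 = 0.036706 × 0.469 + 0.021 = 0.038215.

Unemployment rate after four months ≈ 3.82%.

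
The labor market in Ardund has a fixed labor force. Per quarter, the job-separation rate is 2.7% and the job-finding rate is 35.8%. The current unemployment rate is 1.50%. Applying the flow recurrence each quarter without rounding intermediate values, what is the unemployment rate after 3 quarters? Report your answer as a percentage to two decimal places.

With a fixed labor force, u_{t+1} = u_t + s·(1−u_t) − f·u_t = u_t·(1−s−f) + s.
Here 1−s−f = 0.615 and s = 0.027.
u_1 = 0.015000 × 0.615 + 0.027 = 0.036225.
u_2 = 0.036225 × 0.615 + 0.027 = 0.049278.
u_3 = 0.049278 × 0.615 + 0.027 = 0.057306.

Unemployment rate after three quarters ≈ 5.73%.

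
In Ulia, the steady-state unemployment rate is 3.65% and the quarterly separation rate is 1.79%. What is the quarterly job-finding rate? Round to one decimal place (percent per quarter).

From u* = s/(s+f): f = s·(1−u)/u.
f = 1.79 × (1 − 0.0365) / 0.0365 = 1.7247 / 0.0365 ≈ 47.3% per quarter.

Job-finding rate ≈ 47.3% per quarter.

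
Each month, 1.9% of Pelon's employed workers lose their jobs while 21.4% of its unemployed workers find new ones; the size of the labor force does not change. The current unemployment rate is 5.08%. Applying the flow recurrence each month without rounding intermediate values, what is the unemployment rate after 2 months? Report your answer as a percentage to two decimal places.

Unemployment rate after two months ≈ 6.35%.

With a fixed labor force, u_{t+1} = u_t + s·(1−u_t) − f·u_t = u_t·(1−s−f) + s.
Here 1−s−f = 0.767 and s = 0.019.
u_1 = 0.050800 × 0.767 + 0.019 = 0.057964.
u_2 = 0.057964 × 0.767 + 0.019 = 0.063458.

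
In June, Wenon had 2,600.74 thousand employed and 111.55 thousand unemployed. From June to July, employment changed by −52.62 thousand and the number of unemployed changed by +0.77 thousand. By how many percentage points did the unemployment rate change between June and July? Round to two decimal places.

The unemployment rate changed by +0.11 percentage points.

June: labor force = 2,600.74 + 111.55 = 2,712.29; u = 111.55/2,712.29 = 4.11%.
July: labor force = 2,548.12 + 112.32 = 2,660.44; u = 112.32/2,660.44 = 4.22%.
Change = 4.22% − 4.11% = +0.11 pp.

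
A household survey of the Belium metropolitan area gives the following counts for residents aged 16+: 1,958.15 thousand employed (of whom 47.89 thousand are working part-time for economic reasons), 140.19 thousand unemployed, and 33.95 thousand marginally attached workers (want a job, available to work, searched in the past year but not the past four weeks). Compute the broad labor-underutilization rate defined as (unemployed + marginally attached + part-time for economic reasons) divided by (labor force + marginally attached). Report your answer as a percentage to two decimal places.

Broad underutilization rate ≈ 10.41%.

Labor force = 1,958.15 + 140.19 = 2,098.34 thousand.
Numerator = 140.19 + 33.95 + 47.89 = 222.03 thousand.
Denominator = 2,098.34 + 33.95 = 2,132.29 thousand.
Broad rate = 222.03 / 2,132.29 = 10.41%.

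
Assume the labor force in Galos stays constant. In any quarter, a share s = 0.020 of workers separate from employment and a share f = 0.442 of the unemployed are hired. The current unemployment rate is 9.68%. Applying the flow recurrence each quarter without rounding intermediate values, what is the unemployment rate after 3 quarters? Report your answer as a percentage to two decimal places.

With a fixed labor force, u_{t+1} = u_t + s·(1−u_t) − f·u_t = u_t·(1−s−f) + s.
Here 1−s−f = 0.538 and s = 0.020.
u_1 = 0.096800 × 0.538 + 0.020 = 0.072078.
u_2 = 0.072078 × 0.538 + 0.020 = 0.058778.
u_3 = 0.058778 × 0.538 + 0.020 = 0.051623.

Unemployment rate after three quarters ≈ 5.16%.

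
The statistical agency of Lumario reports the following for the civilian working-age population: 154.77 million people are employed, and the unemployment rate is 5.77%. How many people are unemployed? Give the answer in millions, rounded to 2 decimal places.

About 9.48 million are unemployed.

Let U be the number unemployed. The labor force is E + U, and U/(E+U) = 0.0577.
So U = 0.0577 × 154.77 / (1 − 0.0577) = 8.9302 / 0.9423 ≈ 9.48 million.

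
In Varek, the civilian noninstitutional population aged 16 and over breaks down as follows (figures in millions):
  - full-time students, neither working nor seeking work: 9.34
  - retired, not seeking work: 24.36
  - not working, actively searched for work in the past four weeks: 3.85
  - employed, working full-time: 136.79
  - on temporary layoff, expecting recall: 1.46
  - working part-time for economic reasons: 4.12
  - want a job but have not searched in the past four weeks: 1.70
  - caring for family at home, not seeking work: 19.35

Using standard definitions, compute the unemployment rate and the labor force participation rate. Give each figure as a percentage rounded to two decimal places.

Unemployment rate ≈ 3.63%; labor force participation rate ≈ 72.76%.

Employed = 136.79 + 4.12 = 140.91 million (anyone who worked, including part-time for economic reasons, counts as employed).
Unemployed = 3.85 + 1.46 = 5.31 million (jobless and actively searching, or on temporary layoff).
Labor force = 140.91 + 5.31 = 146.22 million.
Not in labor force = 9.34 + 24.36 + 1.70 + 19.35 = 54.75 million (those not working and not actively searching are outside the labor force — including those who want a job but have given up searching).
Civilian working-age population = 146.22 + 54.75 = 200.97 million.
Unemployment rate = 5.31 / 146.22 = 3.63%.
Labor force participation rate = 146.22 / 200.97 = 72.76%.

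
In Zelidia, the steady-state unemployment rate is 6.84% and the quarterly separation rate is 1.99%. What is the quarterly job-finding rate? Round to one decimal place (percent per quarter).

Job-finding rate ≈ 27.1% per quarter.

From u* = s/(s+f): f = s·(1−u)/u.
f = 1.99 × (1 − 0.0684) / 0.0684 = 1.8539 / 0.0684 ≈ 27.1% per quarter.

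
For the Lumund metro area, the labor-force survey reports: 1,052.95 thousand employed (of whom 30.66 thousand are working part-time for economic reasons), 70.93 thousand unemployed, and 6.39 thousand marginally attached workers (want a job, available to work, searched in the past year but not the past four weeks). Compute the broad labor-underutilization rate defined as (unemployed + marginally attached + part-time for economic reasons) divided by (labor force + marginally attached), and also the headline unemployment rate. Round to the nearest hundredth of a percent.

Labor force = 1,052.95 + 70.93 = 1,123.88 thousand.
Numerator = 70.93 + 6.39 + 30.66 = 107.98 thousand.
Denominator = 1,123.88 + 6.39 = 1,130.27 thousand.
Broad rate = 107.98 / 1,130.27 = 9.55%.
Headline unemployment rate = 70.93 / 1,123.88 = 6.31%.

Broad underutilization rate ≈ 9.55%; headline unemployment rate ≈ 6.31%.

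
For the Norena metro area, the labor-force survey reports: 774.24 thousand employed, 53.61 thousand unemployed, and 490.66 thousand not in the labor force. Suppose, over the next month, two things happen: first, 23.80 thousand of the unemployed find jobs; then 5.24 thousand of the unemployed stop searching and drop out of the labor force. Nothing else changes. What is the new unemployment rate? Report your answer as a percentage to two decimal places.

Initially, labor force = 774.24 + 53.61 = 827.85 thousand, so u = 53.61/827.85 = 6.48%.
After the first change, unemployed falls and employed rises by 23.80; labor force unchanged → E = 798.04, U = 29.81, labor force = 827.85 thousand.
After the second change, unemployed and labor force both fall by 5.24 → E = 798.04, U = 24.57, labor force = 822.61 thousand.
New unemployment rate = 24.57 / 822.61 = 2.99%.

New unemployment rate ≈ 2.99%.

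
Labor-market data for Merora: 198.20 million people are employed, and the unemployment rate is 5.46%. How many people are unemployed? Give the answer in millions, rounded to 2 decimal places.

About 11.45 million are unemployed.

Let U be the number unemployed. The labor force is E + U, and U/(E+U) = 0.0546.
So U = 0.0546 × 198.20 / (1 − 0.0546) = 10.8217 / 0.9454 ≈ 11.45 million.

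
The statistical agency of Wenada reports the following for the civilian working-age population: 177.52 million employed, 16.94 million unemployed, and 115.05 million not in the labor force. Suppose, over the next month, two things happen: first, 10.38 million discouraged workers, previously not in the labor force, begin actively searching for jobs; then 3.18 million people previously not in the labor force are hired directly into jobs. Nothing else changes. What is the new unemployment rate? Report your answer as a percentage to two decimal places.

Initially, labor force = 177.52 + 16.94 = 194.46 million, so u = 16.94/194.46 = 8.71%.
After the first change, unemployed and labor force both rise by 10.38 → E = 177.52, U = 27.32, labor force = 204.84 million.
After the second change, employed and labor force both rise by 3.18; unemployed unchanged → E = 180.70, U = 27.32, labor force = 208.02 million.
New unemployment rate = 27.32 / 208.02 = 13.13%.

New unemployment rate ≈ 13.13%.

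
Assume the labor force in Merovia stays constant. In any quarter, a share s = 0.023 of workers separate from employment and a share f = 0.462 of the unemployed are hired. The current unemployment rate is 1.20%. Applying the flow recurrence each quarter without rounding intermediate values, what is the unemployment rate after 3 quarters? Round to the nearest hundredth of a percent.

With a fixed labor force, u_{t+1} = u_t + s·(1−u_t) − f·u_t = u_t·(1−s−f) + s.
Here 1−s−f = 0.515 and s = 0.023.
u_1 = 0.012000 × 0.515 + 0.023 = 0.029180.
u_2 = 0.029180 × 0.515 + 0.023 = 0.038028.
u_3 = 0.038028 × 0.515 + 0.023 = 0.042584.

Unemployment rate after three quarters ≈ 4.26%.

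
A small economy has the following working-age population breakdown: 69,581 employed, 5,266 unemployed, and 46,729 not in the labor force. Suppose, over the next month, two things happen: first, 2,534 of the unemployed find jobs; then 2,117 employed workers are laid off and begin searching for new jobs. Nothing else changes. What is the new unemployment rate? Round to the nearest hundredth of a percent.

New unemployment rate ≈ 6.48%.

Initially, labor force = 69,581 + 5,266 = 74,847, so u = 5,266/74,847 = 7.04%.
After the first change, unemployed falls and employed rises by 2,534; labor force unchanged → E = 72,115, U = 2,732, labor force = 74,847.
After the second change, employed falls and unemployed rises by 2,117; labor force unchanged → E = 69,998, U = 4,849, labor force = 74,847.
New unemployment rate = 4,849 / 74,847 = 6.48%.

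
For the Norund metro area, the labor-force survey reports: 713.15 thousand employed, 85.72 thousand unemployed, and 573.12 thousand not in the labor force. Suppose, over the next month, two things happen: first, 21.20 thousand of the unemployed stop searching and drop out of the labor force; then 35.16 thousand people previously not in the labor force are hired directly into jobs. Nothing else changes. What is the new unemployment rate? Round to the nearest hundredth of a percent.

New unemployment rate ≈ 7.94%.

Initially, labor force = 713.15 + 85.72 = 798.87 thousand, so u = 85.72/798.87 = 10.73%.
After the first change, unemployed and labor force both fall by 21.20 → E = 713.15, U = 64.52, labor force = 777.67 thousand.
After the second change, employed and labor force both rise by 35.16; unemployed unchanged → E = 748.31, U = 64.52, labor force = 812.83 thousand.
New unemployment rate = 64.52 / 812.83 = 7.94%.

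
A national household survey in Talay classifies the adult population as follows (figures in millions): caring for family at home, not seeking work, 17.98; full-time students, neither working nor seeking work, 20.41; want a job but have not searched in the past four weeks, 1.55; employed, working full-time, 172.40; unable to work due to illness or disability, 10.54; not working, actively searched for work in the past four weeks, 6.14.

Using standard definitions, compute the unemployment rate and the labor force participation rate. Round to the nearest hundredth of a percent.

Employed = 172.40 million.
Unemployed = 6.14 million.
Labor force = 172.40 + 6.14 = 178.54 million.
Not in labor force = 17.98 + 20.41 + 1.55 + 10.54 = 50.48 million (those not working and not actively searching are outside the labor force — including those who want a job but have given up searching).
Civilian working-age population = 178.54 + 50.48 = 229.02 million.
Unemployment rate = 6.14 / 178.54 = 3.44%.
Labor force participation rate = 178.54 / 229.02 = 77.96%.

Unemployment rate ≈ 3.44%; labor force participation rate ≈ 77.96%.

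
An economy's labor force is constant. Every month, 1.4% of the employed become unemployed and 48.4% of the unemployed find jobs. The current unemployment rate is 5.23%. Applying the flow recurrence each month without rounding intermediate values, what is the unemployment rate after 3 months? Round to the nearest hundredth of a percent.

With a fixed labor force, u_{t+1} = u_t + s·(1−u_t) − f·u_t = u_t·(1−s−f) + s.
Here 1−s−f = 0.502 and s = 0.014.
u_1 = 0.052300 × 0.502 + 0.014 = 0.040255.
u_2 = 0.040255 × 0.502 + 0.014 = 0.034208.
u_3 = 0.034208 × 0.502 + 0.014 = 0.031172.

Unemployment rate after three months ≈ 3.12%.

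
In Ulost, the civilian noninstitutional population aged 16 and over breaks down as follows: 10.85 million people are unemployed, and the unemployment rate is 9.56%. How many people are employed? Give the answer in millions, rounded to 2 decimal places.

About 102.64 million are employed.

Labor force = U / u = 10.85 / 0.0956 ≈ 113.49 million.
Employed = labor force − unemployed = 113.49 − 10.85 = 102.64 million.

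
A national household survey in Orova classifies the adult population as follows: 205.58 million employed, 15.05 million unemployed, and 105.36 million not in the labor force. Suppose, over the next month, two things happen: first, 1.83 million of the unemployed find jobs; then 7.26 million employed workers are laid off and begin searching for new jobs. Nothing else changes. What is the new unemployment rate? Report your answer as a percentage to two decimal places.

Initially, labor force = 205.58 + 15.05 = 220.63 million, so u = 15.05/220.63 = 6.82%.
After the first change, unemployed falls and employed rises by 1.83; labor force unchanged → E = 207.41, U = 13.22, labor force = 220.63 million.
After the second change, employed falls and unemployed rises by 7.26; labor force unchanged → E = 200.15, U = 20.48, labor force = 220.63 million.
New unemployment rate = 20.48 / 220.63 = 9.28%.

New unemployment rate ≈ 9.28%.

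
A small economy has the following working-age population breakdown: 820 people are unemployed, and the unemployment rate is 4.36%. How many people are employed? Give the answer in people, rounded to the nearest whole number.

Labor force = U / u = 820 / 0.0436 ≈ 18,807.
Employed = labor force − unemployed = 18,807 − 820 = 17,987.

About 17,987 are employed.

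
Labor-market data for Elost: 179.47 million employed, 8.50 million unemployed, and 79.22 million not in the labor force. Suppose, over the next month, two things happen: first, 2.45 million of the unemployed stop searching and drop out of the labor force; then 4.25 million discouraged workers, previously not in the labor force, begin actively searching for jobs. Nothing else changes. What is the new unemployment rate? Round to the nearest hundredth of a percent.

Initially, labor force = 179.47 + 8.50 = 187.97 million, so u = 8.50/187.97 = 4.52%.
After the first change, unemployed and labor force both fall by 2.45 → E = 179.47, U = 6.05, labor force = 185.52 million.
After the second change, unemployed and labor force both rise by 4.25 → E = 179.47, U = 10.30, labor force = 189.77 million.
New unemployment rate = 10.30 / 189.77 = 5.43%.

New unemployment rate ≈ 5.43%.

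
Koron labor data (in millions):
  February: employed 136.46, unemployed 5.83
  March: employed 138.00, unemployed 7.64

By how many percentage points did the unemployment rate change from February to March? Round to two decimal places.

February: labor force = 136.46 + 5.83 = 142.29; u = 5.83/142.29 = 4.10%.
March: labor force = 138.00 + 7.64 = 145.64; u = 7.64/145.64 = 5.25%.
Change = 5.25% − 4.10% = +1.15 pp.

The unemployment rate changed by +1.15 percentage points.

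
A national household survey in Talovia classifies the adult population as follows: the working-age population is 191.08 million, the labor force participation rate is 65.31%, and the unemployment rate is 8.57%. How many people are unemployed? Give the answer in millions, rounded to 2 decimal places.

About 10.69 million are unemployed.

Labor force = 0.6531 × 191.08 = 124.79 million.
Unemployed = 0.0857 × 124.79 ≈ 10.69 million.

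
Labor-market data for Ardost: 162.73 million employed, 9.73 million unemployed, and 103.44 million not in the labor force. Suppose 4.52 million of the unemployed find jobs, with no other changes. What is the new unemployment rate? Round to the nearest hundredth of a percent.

New unemployment rate ≈ 3.02%.

Initially, labor force = 162.73 + 9.73 = 172.46 million, so u = 9.73/172.46 = 5.64%.
After the change, unemployed falls and employed rises by 4.52; labor force unchanged → E = 167.25, U = 5.21, labor force = 172.46 million.
New unemployment rate = 5.21 / 172.46 = 3.02%.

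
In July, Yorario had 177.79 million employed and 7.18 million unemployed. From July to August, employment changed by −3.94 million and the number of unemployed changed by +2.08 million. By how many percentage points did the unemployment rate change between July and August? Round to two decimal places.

The unemployment rate changed by +1.18 percentage points.

July: labor force = 177.79 + 7.18 = 184.97; u = 7.18/184.97 = 3.88%.
August: labor force = 173.85 + 9.26 = 183.11; u = 9.26/183.11 = 5.06%.
Change = 5.06% − 3.88% = +1.18 pp.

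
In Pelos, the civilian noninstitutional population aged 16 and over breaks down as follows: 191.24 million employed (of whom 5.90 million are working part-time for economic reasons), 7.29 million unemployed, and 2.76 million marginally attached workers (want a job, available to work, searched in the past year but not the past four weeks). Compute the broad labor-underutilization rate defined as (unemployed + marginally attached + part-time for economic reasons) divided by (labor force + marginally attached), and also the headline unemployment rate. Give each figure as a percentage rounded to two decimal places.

Labor force = 191.24 + 7.29 = 198.53 million.
Numerator = 7.29 + 2.76 + 5.90 = 15.95 million.
Denominator = 198.53 + 2.76 = 201.29 million.
Broad rate = 15.95 / 201.29 = 7.92%.
Headline unemployment rate = 7.29 / 198.53 = 3.67%.

Broad underutilization rate ≈ 7.92%; headline unemployment rate ≈ 3.67%.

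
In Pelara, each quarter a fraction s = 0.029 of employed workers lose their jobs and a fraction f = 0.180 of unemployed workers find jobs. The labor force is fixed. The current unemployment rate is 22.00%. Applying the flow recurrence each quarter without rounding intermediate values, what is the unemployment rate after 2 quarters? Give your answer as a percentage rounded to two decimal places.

With a fixed labor force, u_{t+1} = u_t + s·(1−u_t) − f·u_t = u_t·(1−s−f) + s.
Here 1−s−f = 0.791 and s = 0.029.
u_1 = 0.220000 × 0.791 + 0.029 = 0.203020.
u_2 = 0.203020 × 0.791 + 0.029 = 0.189589.

Unemployment rate after two quarters ≈ 18.96%.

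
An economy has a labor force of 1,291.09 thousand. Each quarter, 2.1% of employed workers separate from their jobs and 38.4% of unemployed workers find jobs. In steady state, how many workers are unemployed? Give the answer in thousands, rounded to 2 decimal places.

Steady-state unemployment rate u* = s/(s+f) = 2.1/(2.1+38.4) = 0.051852.
Unemployed = u* × labor force = 0.051852 × 1,291.09 ≈ 66.95 thousand.

About 66.95 thousand are unemployed in steady state.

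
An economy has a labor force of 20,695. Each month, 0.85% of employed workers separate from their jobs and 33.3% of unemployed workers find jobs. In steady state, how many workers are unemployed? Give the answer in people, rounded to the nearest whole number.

About 515 are unemployed in steady state.

Steady-state unemployment rate u* = s/(s+f) = 0.85/(0.85+33.3) = 0.024890.
Unemployed = u* × labor force = 0.024890 × 20,695 ≈ 515.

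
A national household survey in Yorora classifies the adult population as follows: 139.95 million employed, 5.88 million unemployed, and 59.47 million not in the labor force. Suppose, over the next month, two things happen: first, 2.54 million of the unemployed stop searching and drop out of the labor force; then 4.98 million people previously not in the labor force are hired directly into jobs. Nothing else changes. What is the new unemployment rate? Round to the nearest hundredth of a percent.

New unemployment rate ≈ 2.25%.

Initially, labor force = 139.95 + 5.88 = 145.83 million, so u = 5.88/145.83 = 4.03%.
After the first change, unemployed and labor force both fall by 2.54 → E = 139.95, U = 3.34, labor force = 143.29 million.
After the second change, employed and labor force both rise by 4.98; unemployed unchanged → E = 144.93, U = 3.34, labor force = 148.27 million.
New unemployment rate = 3.34 / 148.27 = 2.25%.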